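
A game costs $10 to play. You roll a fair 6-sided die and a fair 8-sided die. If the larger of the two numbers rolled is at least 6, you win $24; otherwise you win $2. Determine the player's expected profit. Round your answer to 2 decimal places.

$2.54

E[payout] = (25/48)·2 + (23/48)·24 = 301/24
Expected profit = 301/24 − 10 = 61/24 ≈ $2.54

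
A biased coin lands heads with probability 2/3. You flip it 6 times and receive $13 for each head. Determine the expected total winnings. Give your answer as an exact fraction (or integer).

$52

E[#heads] = 6·2/3 = 4 (linearity over flips).
E[winnings] = 13·4 = 52.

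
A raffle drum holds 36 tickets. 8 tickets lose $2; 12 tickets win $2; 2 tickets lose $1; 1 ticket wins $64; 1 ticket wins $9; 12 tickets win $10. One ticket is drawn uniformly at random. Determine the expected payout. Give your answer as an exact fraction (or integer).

199/36 dollars

E[payout] = (8/36)·(-2) + (12/36)·2 + (2/36)·(-1) + (1/36)·64 + (1/36)·9 + (12/36)·10 = 199/36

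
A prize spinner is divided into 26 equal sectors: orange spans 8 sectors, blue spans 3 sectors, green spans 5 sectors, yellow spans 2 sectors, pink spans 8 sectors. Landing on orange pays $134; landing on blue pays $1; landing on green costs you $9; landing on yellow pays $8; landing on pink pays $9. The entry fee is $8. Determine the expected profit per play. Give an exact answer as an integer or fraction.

E[payout] = (8/26)·134 + (3/26)·1 + (5/26)·(-9) + (2/26)·8 + (8/26)·9 = 43
Expected profit = 43 − 8 = 35

$35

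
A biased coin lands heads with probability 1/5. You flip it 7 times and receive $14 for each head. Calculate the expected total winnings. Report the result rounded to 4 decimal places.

$19.6000

E[#heads] = 7·1/5 = 7/5 (linearity over flips).
E[winnings] = 14·7/5 = 98/5.
≈ 19.6000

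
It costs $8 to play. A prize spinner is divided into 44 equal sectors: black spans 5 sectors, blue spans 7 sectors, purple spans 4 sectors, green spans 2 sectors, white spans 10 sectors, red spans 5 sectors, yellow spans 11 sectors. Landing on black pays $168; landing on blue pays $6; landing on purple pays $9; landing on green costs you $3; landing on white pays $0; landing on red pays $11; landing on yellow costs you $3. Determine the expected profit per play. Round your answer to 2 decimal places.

$13.23

E[payout] = (5/44)·168 + (7/44)·6 + (4/44)·9 + (2/44)·(-3) + (10/44)·0 + (5/44)·11 + (11/44)·(-3) = 467/22
Expected profit = 467/22 − 8 = 291/22 ≈ $13.23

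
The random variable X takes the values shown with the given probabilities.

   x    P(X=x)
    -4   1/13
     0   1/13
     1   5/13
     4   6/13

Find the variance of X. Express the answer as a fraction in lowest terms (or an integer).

E[X] = (1/13)·(-4) + (1/13)·0 + (5/13)·1 + (6/13)·4 = 25/13
E[X²] = (1/13)·16 + (1/13)·0 + (5/13)·1 + (6/13)·16 = 9
Var(X) = 9 − (25/13)² = 896/169

896/169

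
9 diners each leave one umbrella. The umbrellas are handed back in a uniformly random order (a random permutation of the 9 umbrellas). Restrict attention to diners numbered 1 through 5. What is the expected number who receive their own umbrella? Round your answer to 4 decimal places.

Let Xᵢ = 1 if person i gets their own umbrella. For each i, P(Xᵢ=1) = 1/9.
By linearity of expectation, E[X₁+…+X_5] = 5·(1/9) = 5/9.
≈ 0.5556

0.5556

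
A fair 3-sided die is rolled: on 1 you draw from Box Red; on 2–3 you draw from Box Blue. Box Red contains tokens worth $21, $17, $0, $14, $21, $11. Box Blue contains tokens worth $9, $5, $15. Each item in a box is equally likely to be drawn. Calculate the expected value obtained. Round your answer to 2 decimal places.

$11.11

E[X | Box Red] = (21 + 17 + 0 + 14 + 21 + 11)/6 = 14
E[X | Box Blue] = (9 + 5 + 15)/3 = 29/3
E[X] = (1/3)·14 + (2/3)·29/3 = 100/9 ≈ 11.11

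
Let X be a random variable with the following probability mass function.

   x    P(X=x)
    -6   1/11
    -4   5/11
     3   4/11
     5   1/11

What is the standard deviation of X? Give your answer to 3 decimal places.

3.927

E[X] = -9/11, E[X²] = 177/11
Var(X) = E[X²] − (E[X])² = 177/11 − 81/121 = 1866/121
SD(X) = √(1866/121) ≈ 3.927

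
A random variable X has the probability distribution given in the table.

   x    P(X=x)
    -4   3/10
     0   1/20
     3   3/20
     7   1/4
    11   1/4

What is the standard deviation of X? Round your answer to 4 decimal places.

5.8811

E[X] = 15/4, E[X²] = 973/20
Var(X) = E[X²] − (E[X])² = 973/20 − 225/16 = 2767/80
SD(X) = √(2767/80) ≈ 5.8811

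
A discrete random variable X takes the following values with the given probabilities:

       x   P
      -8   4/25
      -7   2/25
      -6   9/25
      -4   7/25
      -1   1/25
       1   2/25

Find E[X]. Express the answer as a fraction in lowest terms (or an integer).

E[X] = (4/25)·(-8) + (2/25)·(-7) + (9/25)·(-6) + (7/25)·(-4) + (1/25)·(-1) + (2/25)·1
     = -127/25

-127/25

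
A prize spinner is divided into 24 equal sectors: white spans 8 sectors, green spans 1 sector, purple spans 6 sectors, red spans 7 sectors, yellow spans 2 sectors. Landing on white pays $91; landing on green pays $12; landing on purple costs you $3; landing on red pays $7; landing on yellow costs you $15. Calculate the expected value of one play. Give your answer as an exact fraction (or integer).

E[payout] = (8/24)·91 + (1/24)·12 + (6/24)·(-3) + (7/24)·7 + (2/24)·(-15) = 247/8

247/8 dollars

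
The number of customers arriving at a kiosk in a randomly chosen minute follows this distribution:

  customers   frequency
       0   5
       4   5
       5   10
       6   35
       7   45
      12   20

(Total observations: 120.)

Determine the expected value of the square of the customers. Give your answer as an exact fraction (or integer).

445/8

Total = 120, so P(customers=0) = 5/120, etc.
E[X²] = (1/24)·0 + (1/24)·16 + (1/12)·25 + (7/24)·36 + (3/8)·49 + (1/6)·144
     = 445/8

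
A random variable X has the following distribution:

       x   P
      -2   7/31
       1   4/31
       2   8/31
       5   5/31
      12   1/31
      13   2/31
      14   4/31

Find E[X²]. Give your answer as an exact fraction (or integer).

1455/31

E[X²] = (7/31)·4 + (4/31)·1 + (8/31)·4 + (5/31)·25 + (1/31)·144 + (2/31)·169 + (4/31)·196
     = 1455/31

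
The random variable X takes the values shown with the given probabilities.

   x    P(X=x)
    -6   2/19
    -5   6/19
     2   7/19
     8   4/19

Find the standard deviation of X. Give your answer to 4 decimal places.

E[X] = 4/19, E[X²] = 506/19
Var(X) = E[X²] − (E[X])² = 506/19 − 16/361 = 9598/361
SD(X) = √(9598/361) ≈ 5.1563

5.1563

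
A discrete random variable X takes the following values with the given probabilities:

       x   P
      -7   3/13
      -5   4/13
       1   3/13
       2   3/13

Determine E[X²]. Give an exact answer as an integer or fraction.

E[X²] = (3/13)·49 + (4/13)·25 + (3/13)·1 + (3/13)·4
     = 262/13

262/13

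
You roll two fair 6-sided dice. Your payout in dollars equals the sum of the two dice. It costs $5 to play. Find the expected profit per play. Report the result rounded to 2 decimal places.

$2.00

Distribution of the sum of the two dice: 2 w.p. 1/36, 3 w.p. 1/18, 4 w.p. 1/12, 5 w.p. 1/9, 6 w.p. 5/36, 7 w.p. 1/6, …
E[payout] = (1/36)·2 + (1/18)·3 + (1/12)·4 + (1/9)·5 + (5/36)·6 + (1/6)·7 + (5/36)·8 + (1/9)·9 + (1/12)·10 + (1/18)·11 + (1/36)·12 = 7
Expected profit = 7 − 5 = 2 ≈ $2.00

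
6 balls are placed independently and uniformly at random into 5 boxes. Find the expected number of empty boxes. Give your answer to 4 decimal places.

Let Xⱼ=1 if box j is empty. P(Xⱼ=1) = ((5-1)/5)^6 = 4096/15625.
By linearity, E[#empty] = 5·4096/15625 = 4096/3125.
≈ 1.3107

1.3107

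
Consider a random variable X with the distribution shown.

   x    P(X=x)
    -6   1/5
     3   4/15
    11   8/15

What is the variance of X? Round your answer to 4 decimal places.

E[X] = (1/5)·(-6) + (4/15)·3 + (8/15)·11 = 82/15
E[X²] = (1/5)·36 + (4/15)·9 + (8/15)·121 = 1112/15
Var(X) = 1112/15 − (82/15)² = 9956/225 ≈ 44.2489

44.2489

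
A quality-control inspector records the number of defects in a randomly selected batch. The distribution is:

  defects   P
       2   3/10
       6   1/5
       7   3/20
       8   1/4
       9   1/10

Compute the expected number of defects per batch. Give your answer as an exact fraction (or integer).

E[X] = (3/10)·2 + (1/5)·6 + (3/20)·7 + (1/4)·8 + (1/10)·9
     = 23/4

23/4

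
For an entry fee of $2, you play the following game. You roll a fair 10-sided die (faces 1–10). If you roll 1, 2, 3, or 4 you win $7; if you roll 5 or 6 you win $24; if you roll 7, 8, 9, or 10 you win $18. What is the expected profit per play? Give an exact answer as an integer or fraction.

64/5 dollars

E[payout] = (2/5)·7 + (2/5)·18 + (1/5)·24 = 74/5
Expected profit = 74/5 − 2 = 64/5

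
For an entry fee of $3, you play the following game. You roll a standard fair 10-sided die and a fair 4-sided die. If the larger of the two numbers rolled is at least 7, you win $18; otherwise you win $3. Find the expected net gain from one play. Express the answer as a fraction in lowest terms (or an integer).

$6

E[payout] = (3/5)·3 + (2/5)·18 = 9
Expected profit = 9 − 3 = 6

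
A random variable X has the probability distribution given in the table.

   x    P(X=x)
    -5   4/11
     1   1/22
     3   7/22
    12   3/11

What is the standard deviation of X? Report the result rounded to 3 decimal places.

E[X] = 27/11, E[X²] = 564/11
Var(X) = E[X²] − (E[X])² = 564/11 − 729/121 = 5475/121
SD(X) = √(5475/121) ≈ 6.727

6.727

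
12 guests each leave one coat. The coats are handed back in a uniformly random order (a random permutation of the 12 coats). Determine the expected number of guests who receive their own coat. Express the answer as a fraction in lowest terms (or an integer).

1

Let Xᵢ = 1 if person i gets their own coat. For each i, P(Xᵢ=1) = 1/12.
By linearity of expectation, E[X₁+…+X_12] = 12·(1/12) = 1.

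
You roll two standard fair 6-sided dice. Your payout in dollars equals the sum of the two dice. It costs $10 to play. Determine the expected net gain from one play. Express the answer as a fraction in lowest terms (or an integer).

-$3

Distribution of the sum of the two dice: 2 w.p. 1/36, 3 w.p. 1/18, 4 w.p. 1/12, 5 w.p. 1/9, 6 w.p. 5/36, 7 w.p. 1/6, …
E[payout] = (1/36)·2 + (1/18)·3 + (1/12)·4 + (1/9)·5 + (5/36)·6 + (1/6)·7 + (5/36)·8 + (1/9)·9 + (1/12)·10 + (1/18)·11 + (1/36)·12 = 7
Expected profit = 7 − 10 = -3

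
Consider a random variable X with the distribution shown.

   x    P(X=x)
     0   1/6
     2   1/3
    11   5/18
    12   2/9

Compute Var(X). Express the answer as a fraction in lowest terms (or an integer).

8465/324

E[X] = (1/6)·0 + (1/3)·2 + (5/18)·11 + (2/9)·12 = 115/18
E[X²] = (1/6)·0 + (1/3)·4 + (5/18)·121 + (2/9)·144 = 1205/18
Var(X) = 1205/18 − (115/18)² = 8465/324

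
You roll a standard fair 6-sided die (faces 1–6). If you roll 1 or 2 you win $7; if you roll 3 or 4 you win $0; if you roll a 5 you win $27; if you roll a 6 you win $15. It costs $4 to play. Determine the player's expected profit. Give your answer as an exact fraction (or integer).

E[payout] = (1/3)·0 + (1/3)·7 + (1/6)·15 + (1/6)·27 = 28/3
Expected profit = 28/3 − 4 = 16/3

16/3 dollars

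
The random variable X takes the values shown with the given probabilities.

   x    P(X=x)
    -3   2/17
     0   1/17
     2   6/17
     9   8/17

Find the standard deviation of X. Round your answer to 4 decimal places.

4.4200

E[X] = 78/17, E[X²] = 690/17
Var(X) = E[X²] − (E[X])² = 690/17 − 6084/289 = 5646/289
SD(X) = √(5646/289) ≈ 4.4200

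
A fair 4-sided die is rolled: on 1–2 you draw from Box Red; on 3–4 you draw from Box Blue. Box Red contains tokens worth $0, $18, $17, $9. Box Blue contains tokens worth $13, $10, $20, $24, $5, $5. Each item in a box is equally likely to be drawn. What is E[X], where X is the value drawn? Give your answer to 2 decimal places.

E[X | Box Red] = (0 + 18 + 17 + 9)/4 = 11
E[X | Box Blue] = (13 + 10 + 20 + 24 + 5 + 5)/6 = 77/6
E[X] = (1/2)·11 + (1/2)·77/6 = 143/12 ≈ 11.92

$11.92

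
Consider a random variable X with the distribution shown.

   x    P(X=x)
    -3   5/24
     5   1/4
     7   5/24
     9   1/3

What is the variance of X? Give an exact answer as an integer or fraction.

2807/144

E[X] = (5/24)·(-3) + (1/4)·5 + (5/24)·7 + (1/3)·9 = 61/12
E[X²] = (5/24)·9 + (1/4)·25 + (5/24)·49 + (1/3)·81 = 136/3
Var(X) = 136/3 − (61/12)² = 2807/144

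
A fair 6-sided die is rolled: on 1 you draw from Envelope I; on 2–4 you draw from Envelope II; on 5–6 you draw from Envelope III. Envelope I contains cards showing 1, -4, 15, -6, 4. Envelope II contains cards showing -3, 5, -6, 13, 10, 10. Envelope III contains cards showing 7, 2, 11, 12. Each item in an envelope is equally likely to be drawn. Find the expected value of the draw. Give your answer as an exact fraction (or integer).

E[X | Envelope I] = (1 − 4 + 15 − 6 + 4)/5 = 2
E[X | Envelope II] = (-3 + 5 − 6 + 13 + 10 + 10)/6 = 29/6
E[X | Envelope III] = (7 + 2 + 11 + 12)/4 = 8
E[X] = (1/6)·2 + (1/2)·29/6 + (1/3)·8 = 65/12

65/12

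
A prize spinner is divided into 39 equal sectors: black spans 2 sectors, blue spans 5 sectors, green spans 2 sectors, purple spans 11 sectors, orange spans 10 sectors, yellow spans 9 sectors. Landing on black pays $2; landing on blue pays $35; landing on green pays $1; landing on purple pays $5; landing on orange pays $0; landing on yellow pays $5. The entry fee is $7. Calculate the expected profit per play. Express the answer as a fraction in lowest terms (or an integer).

E[payout] = (2/39)·2 + (5/39)·35 + (2/39)·1 + (11/39)·5 + (10/39)·0 + (9/39)·5 = 281/39
Expected profit = 281/39 − 7 = 8/39

8/39 dollars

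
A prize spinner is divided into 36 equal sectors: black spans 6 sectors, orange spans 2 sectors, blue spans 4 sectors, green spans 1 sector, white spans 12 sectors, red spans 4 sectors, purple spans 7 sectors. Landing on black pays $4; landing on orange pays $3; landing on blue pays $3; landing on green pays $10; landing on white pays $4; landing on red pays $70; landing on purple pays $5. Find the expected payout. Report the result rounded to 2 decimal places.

E[payout] = (6/36)·4 + (2/36)·3 + (4/36)·3 + (1/36)·10 + (12/36)·4 + (4/36)·70 + (7/36)·5 = 415/36
≈ $11.53

$11.53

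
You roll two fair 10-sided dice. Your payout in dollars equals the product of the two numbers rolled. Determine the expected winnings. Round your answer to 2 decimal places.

Distribution of the product of the two numbers rolled: 1 w.p. 1/100, 2 w.p. 1/50, 3 w.p. 1/50, 4 w.p. 3/100, 5 w.p. 1/50, 6 w.p. 1/25, …
E[payout] = (1/100)·1 + (1/50)·2 + (1/50)·3 + (3/100)·4 + (1/50)·5 + (1/25)·6 + (1/50)·7 + (1/25)·8 + (3/100)·9 + (1/25)·10 + (1/25)·12 + (1/50)·14 + (1/50)·15 + (3/100)·16 + (1/25)·18 + (1/25)·20 + (1/50)·21 + (1/25)·24 + (1/100)·25 + (1/50)·27 + (1/50)·28 + (1/25)·30 + (1/50)·32 + (1/50)·35 + (3/100)·36 + (1/25)·40 + (1/50)·42 + (1/50)·45 + (1/50)·48 + (1/100)·49 + (1/50)·50 + (1/50)·54 + (1/50)·56 + (1/50)·60 + (1/50)·63 + (1/100)·64 + (1/50)·70 + (1/50)·72 + (1/50)·80 + (1/100)·81 + (1/50)·90 + (1/100)·100 = 121/4
≈ $30.25

$30.25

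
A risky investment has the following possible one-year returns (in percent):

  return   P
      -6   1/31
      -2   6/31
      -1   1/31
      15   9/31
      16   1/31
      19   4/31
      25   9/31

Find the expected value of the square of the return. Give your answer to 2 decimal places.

E[X²] = (1/31)·36 + (6/31)·4 + (1/31)·1 + (9/31)·225 + (1/31)·256 + (4/31)·361 + (9/31)·625
     = 9411/31 ≈ 303.58

303.58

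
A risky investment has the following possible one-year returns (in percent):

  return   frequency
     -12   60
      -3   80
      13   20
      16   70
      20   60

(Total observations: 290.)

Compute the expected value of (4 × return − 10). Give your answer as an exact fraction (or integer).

Total = 290, so P(return=-12) = 60/290, etc.
E[4x-10] = (6/29)·(-58) + (8/29)·(-22) + (2/29)·42 + (7/29)·54 + (6/29)·70
     = 358/29

358/29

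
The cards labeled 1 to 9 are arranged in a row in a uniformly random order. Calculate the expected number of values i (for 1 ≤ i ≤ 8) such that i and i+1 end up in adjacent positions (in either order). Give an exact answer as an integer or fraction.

16/9

For each i ∈ {1,…,8}, let Xᵢ = 1 if i and i+1 are adjacent. P(Xᵢ=1) = 2·(9−1)!/9! = 2/9.
By linearity, E[ΣXᵢ] = (8)·(2/9) = 16/9.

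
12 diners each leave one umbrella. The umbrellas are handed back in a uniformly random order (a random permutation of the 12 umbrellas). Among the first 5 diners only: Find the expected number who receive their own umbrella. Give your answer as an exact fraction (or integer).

5/12

Let Xᵢ = 1 if person i gets their own umbrella. For each i, P(Xᵢ=1) = 1/12.
By linearity of expectation, E[X₁+…+X_5] = 5·(1/12) = 5/12.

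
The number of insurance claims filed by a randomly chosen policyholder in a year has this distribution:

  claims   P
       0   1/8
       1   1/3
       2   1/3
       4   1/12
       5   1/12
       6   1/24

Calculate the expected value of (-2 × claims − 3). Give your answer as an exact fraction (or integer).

E[-2x-3] = (1/8)·(-3) + (1/3)·(-5) + (1/3)·(-7) + (1/12)·(-11) + (1/12)·(-13) + (1/24)·(-15)
     = -7

-7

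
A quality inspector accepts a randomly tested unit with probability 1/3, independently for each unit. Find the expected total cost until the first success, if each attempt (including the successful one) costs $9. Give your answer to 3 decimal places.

$27.000

E[#attempts] = 1/p = 3; E[cost] = 9·3 = 27.
≈ 27.000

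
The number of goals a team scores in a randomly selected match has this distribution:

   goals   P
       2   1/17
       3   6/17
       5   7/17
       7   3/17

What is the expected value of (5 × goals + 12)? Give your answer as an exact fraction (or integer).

E[5x+12] = (1/17)·22 + (6/17)·27 + (7/17)·37 + (3/17)·47
     = 584/17

584/17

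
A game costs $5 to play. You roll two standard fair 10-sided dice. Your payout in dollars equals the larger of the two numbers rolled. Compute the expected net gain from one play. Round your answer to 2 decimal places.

$2.15

Distribution of the larger of the two numbers rolled: 1 w.p. 1/100, 2 w.p. 3/100, 3 w.p. 1/20, 4 w.p. 7/100, 5 w.p. 9/100, 6 w.p. 11/100, …
E[payout] = (1/100)·1 + (3/100)·2 + (1/20)·3 + (7/100)·4 + (9/100)·5 + (11/100)·6 + (13/100)·7 + (3/20)·8 + (17/100)·9 + (19/100)·10 = 143/20
Expected profit = 143/20 − 5 = 43/20 ≈ $2.15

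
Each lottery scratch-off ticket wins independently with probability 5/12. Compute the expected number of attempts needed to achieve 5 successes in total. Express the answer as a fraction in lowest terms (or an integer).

By linearity (sum of 5 independent geometric waits), E[trials] = 5/p = 5/(5/12) = 12.

12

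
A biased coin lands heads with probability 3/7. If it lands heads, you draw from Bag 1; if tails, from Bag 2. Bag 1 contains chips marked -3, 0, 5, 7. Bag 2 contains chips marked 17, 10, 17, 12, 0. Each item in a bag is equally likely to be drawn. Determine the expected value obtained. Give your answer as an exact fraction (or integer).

E[X | Bag 1] = (-3 + 0 + 5 + 7)/4 = 9/4
E[X | Bag 2] = (17 + 10 + 17 + 12 + 0)/5 = 56/5
E[X] = (3/7)·9/4 + (4/7)·56/5 = 1031/140

1031/140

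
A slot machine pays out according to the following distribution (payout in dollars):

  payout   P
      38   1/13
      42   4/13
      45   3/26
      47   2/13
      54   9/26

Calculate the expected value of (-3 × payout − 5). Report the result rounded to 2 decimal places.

-145.88

E[-3x-5] = (1/13)·(-119) + (4/13)·(-131) + (3/26)·(-140) + (2/13)·(-146) + (9/26)·(-167)
     = -3793/26 ≈ -145.88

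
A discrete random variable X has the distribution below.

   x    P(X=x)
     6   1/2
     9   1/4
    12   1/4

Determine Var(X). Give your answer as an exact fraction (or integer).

E[X] = (1/2)·6 + (1/4)·9 + (1/4)·12 = 33/4
E[X²] = (1/2)·36 + (1/4)·81 + (1/4)·144 = 297/4
Var(X) = 297/4 − (33/4)² = 99/16

99/16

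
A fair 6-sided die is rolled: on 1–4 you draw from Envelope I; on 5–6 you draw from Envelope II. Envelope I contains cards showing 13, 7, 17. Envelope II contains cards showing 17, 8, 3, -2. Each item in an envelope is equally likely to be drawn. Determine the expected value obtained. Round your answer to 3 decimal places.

E[X | Envelope I] = (13 + 7 + 17)/3 = 37/3
E[X | Envelope II] = (17 + 8 + 3 − 2)/4 = 13/2
E[X] = (2/3)·37/3 + (1/3)·13/2 = 187/18 ≈ 10.389

10.389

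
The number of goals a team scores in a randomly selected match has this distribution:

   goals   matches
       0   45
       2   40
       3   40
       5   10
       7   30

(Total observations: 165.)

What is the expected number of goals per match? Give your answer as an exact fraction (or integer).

Total = 165, so P(goals=0) = 45/165, etc.
E[X] = (3/11)·0 + (8/33)·2 + (8/33)·3 + (2/33)·5 + (2/11)·7
     = 92/33

92/33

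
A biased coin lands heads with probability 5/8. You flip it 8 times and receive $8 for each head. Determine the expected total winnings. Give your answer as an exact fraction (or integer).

E[#heads] = 8·5/8 = 5 (linearity over flips).
E[winnings] = 8·5 = 40.

$40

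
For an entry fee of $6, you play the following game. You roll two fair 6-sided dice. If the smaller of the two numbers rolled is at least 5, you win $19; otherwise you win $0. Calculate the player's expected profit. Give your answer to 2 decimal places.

-$3.89

E[payout] = (8/9)·0 + (1/9)·19 = 19/9
Expected profit = 19/9 − 6 = -35/9 ≈ -$3.89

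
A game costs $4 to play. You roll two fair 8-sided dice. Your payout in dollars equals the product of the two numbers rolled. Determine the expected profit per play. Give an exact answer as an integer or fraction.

65/4 dollars

Distribution of the product of the two numbers rolled: 1 w.p. 1/64, 2 w.p. 1/32, 3 w.p. 1/32, 4 w.p. 3/64, 5 w.p. 1/32, 6 w.p. 1/16, …
E[payout] = (1/64)·1 + (1/32)·2 + (1/32)·3 + (3/64)·4 + (1/32)·5 + (1/16)·6 + (1/32)·7 + (1/16)·8 + (1/64)·9 + (1/32)·10 + (1/16)·12 + (1/32)·14 + (1/32)·15 + (3/64)·16 + (1/32)·18 + (1/32)·20 + (1/32)·21 + (1/16)·24 + (1/64)·25 + (1/32)·28 + (1/32)·30 + (1/32)·32 + (1/32)·35 + (1/64)·36 + (1/32)·40 + (1/32)·42 + (1/32)·48 + (1/64)·49 + (1/32)·56 + (1/64)·64 = 81/4
Expected profit = 81/4 − 4 = 65/4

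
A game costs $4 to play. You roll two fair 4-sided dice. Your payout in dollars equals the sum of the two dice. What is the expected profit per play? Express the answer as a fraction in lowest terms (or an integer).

Distribution of the sum of the two dice: 2 w.p. 1/16, 3 w.p. 1/8, 4 w.p. 3/16, 5 w.p. 1/4, 6 w.p. 3/16, 7 w.p. 1/8, …
E[payout] = (1/16)·2 + (1/8)·3 + (3/16)·4 + (1/4)·5 + (3/16)·6 + (1/8)·7 + (1/16)·8 = 5
Expected profit = 5 − 4 = 1

$1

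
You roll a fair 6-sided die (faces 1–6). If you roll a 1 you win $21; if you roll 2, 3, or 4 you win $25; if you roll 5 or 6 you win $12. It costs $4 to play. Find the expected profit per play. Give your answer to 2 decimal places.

$16.00

E[payout] = (1/3)·12 + (1/6)·21 + (1/2)·25 = 20
Expected profit = 20 − 4 = 16 ≈ $16.00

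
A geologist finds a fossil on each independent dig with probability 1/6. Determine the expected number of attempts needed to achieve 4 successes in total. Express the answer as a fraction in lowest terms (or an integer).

By linearity (sum of 4 independent geometric waits), E[trials] = 4/p = 4/(1/6) = 24.

24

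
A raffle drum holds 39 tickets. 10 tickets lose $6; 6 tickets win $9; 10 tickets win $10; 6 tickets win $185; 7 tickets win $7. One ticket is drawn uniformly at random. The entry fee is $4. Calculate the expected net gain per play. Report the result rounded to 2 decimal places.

E[payout] = (10/39)·(-6) + (6/39)·9 + (10/39)·10 + (6/39)·185 + (7/39)·7 = 1253/39
Expected profit = 1253/39 − 4 = 1097/39 ≈ $28.13

$28.13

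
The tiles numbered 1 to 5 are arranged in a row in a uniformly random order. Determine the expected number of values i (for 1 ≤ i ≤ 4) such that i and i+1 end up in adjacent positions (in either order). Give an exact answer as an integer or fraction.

8/5

For each i ∈ {1,…,4}, let Xᵢ = 1 if i and i+1 are adjacent. P(Xᵢ=1) = 2·(5−1)!/5! = 2/5.
By linearity, E[ΣXᵢ] = (4)·(2/5) = 8/5.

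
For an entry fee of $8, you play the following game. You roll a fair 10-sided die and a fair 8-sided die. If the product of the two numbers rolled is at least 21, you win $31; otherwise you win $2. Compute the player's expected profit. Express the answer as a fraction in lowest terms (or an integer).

E[payout] = (21/40)·2 + (19/40)·31 = 631/40
Expected profit = 631/40 − 8 = 311/40

311/40 dollars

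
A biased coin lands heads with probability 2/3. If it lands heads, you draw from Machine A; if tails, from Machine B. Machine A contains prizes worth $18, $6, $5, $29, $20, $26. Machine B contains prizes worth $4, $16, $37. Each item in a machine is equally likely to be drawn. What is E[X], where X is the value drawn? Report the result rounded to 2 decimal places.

$17.89

E[X | Machine A] = (18 + 6 + 5 + 29 + 20 + 26)/6 = 52/3
E[X | Machine B] = (4 + 16 + 37)/3 = 19
E[X] = (2/3)·52/3 + (1/3)·19 = 161/9 ≈ 17.89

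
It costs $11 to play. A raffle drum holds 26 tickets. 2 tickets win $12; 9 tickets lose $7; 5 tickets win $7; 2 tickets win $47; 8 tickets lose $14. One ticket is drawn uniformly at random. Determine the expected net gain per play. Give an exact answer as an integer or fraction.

E[payout] = (2/26)·12 + (9/26)·(-7) + (5/26)·7 + (2/26)·47 + (8/26)·(-14) = -11/13
Expected profit = -11/13 − 11 = -154/13

-154/13 dollars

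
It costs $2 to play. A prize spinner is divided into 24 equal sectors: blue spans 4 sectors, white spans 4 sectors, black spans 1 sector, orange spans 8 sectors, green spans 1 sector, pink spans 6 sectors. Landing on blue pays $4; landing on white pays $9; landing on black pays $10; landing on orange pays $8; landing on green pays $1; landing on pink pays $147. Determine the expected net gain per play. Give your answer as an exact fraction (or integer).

E[payout] = (4/24)·4 + (4/24)·9 + (1/24)·10 + (8/24)·8 + (1/24)·1 + (6/24)·147 = 1009/24
Expected profit = 1009/24 − 2 = 961/24

961/24 dollars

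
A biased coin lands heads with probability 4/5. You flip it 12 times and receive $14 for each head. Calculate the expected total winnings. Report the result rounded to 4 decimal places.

$134.4000

E[#heads] = 12·4/5 = 48/5 (linearity over flips).
E[winnings] = 14·48/5 = 672/5.
≈ 134.4000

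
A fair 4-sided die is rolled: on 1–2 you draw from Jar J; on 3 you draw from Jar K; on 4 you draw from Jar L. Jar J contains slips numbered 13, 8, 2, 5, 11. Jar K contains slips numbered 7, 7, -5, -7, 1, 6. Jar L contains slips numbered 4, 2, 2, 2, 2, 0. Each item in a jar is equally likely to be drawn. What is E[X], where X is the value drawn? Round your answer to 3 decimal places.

4.775

E[X | Jar J] = (13 + 8 + 2 + 5 + 11)/5 = 39/5
E[X | Jar K] = (7 + 7 − 5 − 7 + 1 + 6)/6 = 3/2
E[X | Jar L] = (4 + 2 + 2 + 2 + 2 + 0)/6 = 2
E[X] = (1/2)·39/5 + (1/4)·3/2 + (1/4)·2 = 191/40 ≈ 4.775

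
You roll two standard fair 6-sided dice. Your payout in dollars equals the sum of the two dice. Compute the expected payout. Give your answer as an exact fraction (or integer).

Distribution of the sum of the two dice: 2 w.p. 1/36, 3 w.p. 1/18, 4 w.p. 1/12, 5 w.p. 1/9, 6 w.p. 5/36, 7 w.p. 1/6, …
E[payout] = (1/36)·2 + (1/18)·3 + (1/12)·4 + (1/9)·5 + (5/36)·6 + (1/6)·7 + (5/36)·8 + (1/9)·9 + (1/12)·10 + (1/18)·11 + (1/36)·12 = 7

$7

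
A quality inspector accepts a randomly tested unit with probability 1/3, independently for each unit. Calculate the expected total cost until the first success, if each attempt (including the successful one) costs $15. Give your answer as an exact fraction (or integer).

$45

E[#attempts] = 1/p = 3; E[cost] = 15·3 = 45.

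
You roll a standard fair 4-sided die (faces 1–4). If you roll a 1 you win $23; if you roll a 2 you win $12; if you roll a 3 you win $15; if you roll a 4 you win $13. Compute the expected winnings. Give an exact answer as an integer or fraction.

E[payout] = (1/4)·12 + (1/4)·13 + (1/4)·15 + (1/4)·23 = 63/4

63/4 dollars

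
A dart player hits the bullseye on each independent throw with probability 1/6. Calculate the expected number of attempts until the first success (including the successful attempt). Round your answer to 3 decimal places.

For a geometric distribution, E[trials] = 1/p = 1/(1/6) = 6.
≈ 6.000

6.000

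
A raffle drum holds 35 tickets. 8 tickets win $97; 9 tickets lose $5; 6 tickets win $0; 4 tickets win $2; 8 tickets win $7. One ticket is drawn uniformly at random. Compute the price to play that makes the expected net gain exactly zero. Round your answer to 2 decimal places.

E[payout] = (8/35)·97 + (9/35)·(-5) + (6/35)·0 + (4/35)·2 + (8/35)·7 = 159/7
Fair fee = E[payout] = 159/7 ≈ $22.71

$22.71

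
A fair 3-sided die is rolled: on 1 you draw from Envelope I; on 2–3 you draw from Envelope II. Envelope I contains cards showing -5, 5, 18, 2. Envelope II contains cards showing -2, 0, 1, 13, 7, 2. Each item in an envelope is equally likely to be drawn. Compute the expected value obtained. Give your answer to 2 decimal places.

4.00

E[X | Envelope I] = (-5 + 5 + 18 + 2)/4 = 5
E[X | Envelope II] = (-2 + 0 + 1 + 13 + 7 + 2)/6 = 7/2
E[X] = (1/3)·5 + (2/3)·7/2 = 4 ≈ 4.00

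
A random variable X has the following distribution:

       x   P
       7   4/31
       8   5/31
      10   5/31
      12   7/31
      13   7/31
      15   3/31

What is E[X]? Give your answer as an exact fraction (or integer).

338/31

E[X] = (4/31)·7 + (5/31)·8 + (5/31)·10 + (7/31)·12 + (7/31)·13 + (3/31)·15
     = 338/31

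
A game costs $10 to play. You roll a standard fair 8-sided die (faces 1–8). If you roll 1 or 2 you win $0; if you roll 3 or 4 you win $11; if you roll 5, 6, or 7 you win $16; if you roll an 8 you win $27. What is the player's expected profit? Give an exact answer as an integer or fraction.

17/8 dollars

E[payout] = (1/4)·0 + (1/4)·11 + (3/8)·16 + (1/8)·27 = 97/8
Expected profit = 97/8 − 10 = 17/8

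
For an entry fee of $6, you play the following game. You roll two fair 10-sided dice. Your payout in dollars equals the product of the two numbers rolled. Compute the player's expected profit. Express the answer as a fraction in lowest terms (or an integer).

97/4 dollars

Distribution of the product of the two numbers rolled: 1 w.p. 1/100, 2 w.p. 1/50, 3 w.p. 1/50, 4 w.p. 3/100, 5 w.p. 1/50, 6 w.p. 1/25, …
E[payout] = (1/100)·1 + (1/50)·2 + (1/50)·3 + (3/100)·4 + (1/50)·5 + (1/25)·6 + (1/50)·7 + (1/25)·8 + (3/100)·9 + (1/25)·10 + (1/25)·12 + (1/50)·14 + (1/50)·15 + (3/100)·16 + (1/25)·18 + (1/25)·20 + (1/50)·21 + (1/25)·24 + (1/100)·25 + (1/50)·27 + (1/50)·28 + (1/25)·30 + (1/50)·32 + (1/50)·35 + (3/100)·36 + (1/25)·40 + (1/50)·42 + (1/50)·45 + (1/50)·48 + (1/100)·49 + (1/50)·50 + (1/50)·54 + (1/50)·56 + (1/50)·60 + (1/50)·63 + (1/100)·64 + (1/50)·70 + (1/50)·72 + (1/50)·80 + (1/100)·81 + (1/50)·90 + (1/100)·100 = 121/4
Expected profit = 121/4 − 6 = 97/4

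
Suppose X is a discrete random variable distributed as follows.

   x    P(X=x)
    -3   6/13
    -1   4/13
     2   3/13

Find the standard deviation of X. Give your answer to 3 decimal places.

E[X] = -16/13, E[X²] = 70/13
Var(X) = E[X²] − (E[X])² = 70/13 − 256/169 = 654/169
SD(X) = √(654/169) ≈ 1.967

1.967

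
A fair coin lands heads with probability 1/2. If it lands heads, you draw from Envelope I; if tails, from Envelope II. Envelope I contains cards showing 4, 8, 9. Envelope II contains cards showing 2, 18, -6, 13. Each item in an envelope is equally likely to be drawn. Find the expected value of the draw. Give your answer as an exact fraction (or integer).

55/8

E[X | Envelope I] = (4 + 8 + 9)/3 = 7
E[X | Envelope II] = (2 + 18 − 6 + 13)/4 = 27/4
E[X] = (1/2)·7 + (1/2)·27/4 = 55/8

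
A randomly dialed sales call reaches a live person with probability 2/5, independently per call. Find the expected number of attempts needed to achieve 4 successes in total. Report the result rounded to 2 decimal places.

By linearity (sum of 4 independent geometric waits), E[trials] = 4/p = 4/(2/5) = 10.
≈ 10.00

10.00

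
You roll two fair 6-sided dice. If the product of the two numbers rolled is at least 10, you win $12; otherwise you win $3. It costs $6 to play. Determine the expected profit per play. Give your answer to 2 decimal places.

$1.75

E[payout] = (17/36)·3 + (19/36)·12 = 31/4
Expected profit = 31/4 − 6 = 7/4 ≈ $1.75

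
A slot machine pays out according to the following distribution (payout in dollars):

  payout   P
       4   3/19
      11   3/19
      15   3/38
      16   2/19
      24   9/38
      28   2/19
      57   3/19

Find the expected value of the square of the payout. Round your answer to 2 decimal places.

798.29

E[X²] = (3/19)·16 + (3/19)·121 + (3/38)·225 + (2/19)·256 + (9/38)·576 + (2/19)·784 + (3/19)·3249
     = 30335/38 ≈ 798.29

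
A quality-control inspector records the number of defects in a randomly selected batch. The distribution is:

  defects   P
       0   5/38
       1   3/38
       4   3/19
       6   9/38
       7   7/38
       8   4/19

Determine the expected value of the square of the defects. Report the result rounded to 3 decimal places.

E[X²] = (5/38)·0 + (3/38)·1 + (3/19)·16 + (9/38)·36 + (7/38)·49 + (4/19)·64
     = 639/19 ≈ 33.632

33.632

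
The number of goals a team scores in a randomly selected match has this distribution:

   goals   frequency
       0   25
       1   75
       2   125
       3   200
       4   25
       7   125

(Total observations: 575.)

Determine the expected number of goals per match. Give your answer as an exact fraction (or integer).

Total = 575, so P(goals=0) = 25/575, etc.
E[X] = (1/23)·0 + (3/23)·1 + (5/23)·2 + (8/23)·3 + (1/23)·4 + (5/23)·7
     = 76/23

76/23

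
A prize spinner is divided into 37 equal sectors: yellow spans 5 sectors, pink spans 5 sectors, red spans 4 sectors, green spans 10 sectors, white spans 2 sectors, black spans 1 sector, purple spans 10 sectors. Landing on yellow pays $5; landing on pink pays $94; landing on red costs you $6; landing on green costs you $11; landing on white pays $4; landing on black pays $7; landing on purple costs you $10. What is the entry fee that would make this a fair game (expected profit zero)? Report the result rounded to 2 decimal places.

$7.46

E[payout] = (5/37)·5 + (5/37)·94 + (4/37)·(-6) + (10/37)·(-11) + (2/37)·4 + (1/37)·7 + (10/37)·(-10) = 276/37
Fair fee = E[payout] = 276/37 ≈ $7.46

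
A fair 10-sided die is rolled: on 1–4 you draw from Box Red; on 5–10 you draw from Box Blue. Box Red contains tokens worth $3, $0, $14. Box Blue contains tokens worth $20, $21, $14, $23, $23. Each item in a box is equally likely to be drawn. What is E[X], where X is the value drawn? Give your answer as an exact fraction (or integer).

E[X | Box Red] = (3 + 0 + 14)/3 = 17/3
E[X | Box Blue] = (20 + 21 + 14 + 23 + 23)/5 = 101/5
E[X] = (2/5)·17/3 + (3/5)·101/5 = 1079/75

1079/75 dollars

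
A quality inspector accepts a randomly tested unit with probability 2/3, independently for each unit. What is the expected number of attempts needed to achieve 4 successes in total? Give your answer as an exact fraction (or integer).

By linearity (sum of 4 independent geometric waits), E[trials] = 4/p = 4/(2/3) = 6.

6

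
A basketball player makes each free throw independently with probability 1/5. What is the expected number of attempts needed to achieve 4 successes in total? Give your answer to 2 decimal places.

By linearity (sum of 4 independent geometric waits), E[trials] = 4/p = 4/(1/5) = 20.
≈ 20.00

20.00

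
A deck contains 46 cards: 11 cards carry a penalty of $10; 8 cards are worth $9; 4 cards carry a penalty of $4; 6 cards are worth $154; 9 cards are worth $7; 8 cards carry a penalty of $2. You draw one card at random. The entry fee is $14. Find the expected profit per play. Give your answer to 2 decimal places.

$5.93

E[payout] = (11/46)·(-10) + (8/46)·9 + (4/46)·(-4) + (6/46)·154 + (9/46)·7 + (8/46)·(-2) = 917/46
Expected profit = 917/46 − 14 = 273/46 ≈ $5.93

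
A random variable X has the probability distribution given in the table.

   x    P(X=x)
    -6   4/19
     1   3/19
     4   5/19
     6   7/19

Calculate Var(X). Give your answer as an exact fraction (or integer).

7420/361

E[X] = (4/19)·(-6) + (3/19)·1 + (5/19)·4 + (7/19)·6 = 41/19
E[X²] = (4/19)·36 + (3/19)·1 + (5/19)·16 + (7/19)·36 = 479/19
Var(X) = 479/19 − (41/19)² = 7420/361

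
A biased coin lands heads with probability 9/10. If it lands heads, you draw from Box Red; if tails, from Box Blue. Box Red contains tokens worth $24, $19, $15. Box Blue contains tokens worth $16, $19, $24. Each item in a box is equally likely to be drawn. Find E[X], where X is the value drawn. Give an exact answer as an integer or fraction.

E[X | Box Red] = (24 + 19 + 15)/3 = 58/3
E[X | Box Blue] = (16 + 19 + 24)/3 = 59/3
E[X] = (9/10)·58/3 + (1/10)·59/3 = 581/30

581/30 dollars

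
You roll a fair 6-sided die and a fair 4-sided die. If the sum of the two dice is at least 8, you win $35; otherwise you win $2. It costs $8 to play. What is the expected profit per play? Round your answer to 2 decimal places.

E[payout] = (3/4)·2 + (1/4)·35 = 41/4
Expected profit = 41/4 − 8 = 9/4 ≈ $2.25

$2.25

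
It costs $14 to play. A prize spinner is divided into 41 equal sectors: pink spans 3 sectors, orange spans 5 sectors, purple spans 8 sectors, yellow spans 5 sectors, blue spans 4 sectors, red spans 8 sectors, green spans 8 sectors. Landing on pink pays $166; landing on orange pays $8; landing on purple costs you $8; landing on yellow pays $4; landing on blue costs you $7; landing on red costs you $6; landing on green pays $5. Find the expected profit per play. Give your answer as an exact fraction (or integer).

-116/41 dollars

E[payout] = (3/41)·166 + (5/41)·8 + (8/41)·(-8) + (5/41)·4 + (4/41)·(-7) + (8/41)·(-6) + (8/41)·5 = 458/41
Expected profit = 458/41 − 14 = -116/41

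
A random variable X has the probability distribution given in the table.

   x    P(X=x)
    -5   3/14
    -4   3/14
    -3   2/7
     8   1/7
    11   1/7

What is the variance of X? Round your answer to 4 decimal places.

E[X] = (3/14)·(-5) + (3/14)·(-4) + (2/7)·(-3) + (1/7)·8 + (1/7)·11 = -1/14
E[X²] = (3/14)·25 + (3/14)·16 + (2/7)·9 + (1/7)·64 + (1/7)·121 = 529/14
Var(X) = 529/14 − (-1/14)² = 7405/196 ≈ 37.7806

37.7806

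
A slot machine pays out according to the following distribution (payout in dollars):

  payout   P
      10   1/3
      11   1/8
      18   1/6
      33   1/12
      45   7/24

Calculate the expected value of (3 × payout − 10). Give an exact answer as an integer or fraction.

243/4

E[3x-10] = (1/3)·20 + (1/8)·23 + (1/6)·44 + (1/12)·89 + (7/24)·125
     = 243/4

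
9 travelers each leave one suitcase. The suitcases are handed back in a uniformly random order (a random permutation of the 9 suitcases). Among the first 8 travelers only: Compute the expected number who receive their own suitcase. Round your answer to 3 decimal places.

0.889

Let Xᵢ = 1 if person i gets their own suitcase. For each i, P(Xᵢ=1) = 1/9.
By linearity of expectation, E[X₁+…+X_8] = 8·(1/9) = 8/9.
≈ 0.889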